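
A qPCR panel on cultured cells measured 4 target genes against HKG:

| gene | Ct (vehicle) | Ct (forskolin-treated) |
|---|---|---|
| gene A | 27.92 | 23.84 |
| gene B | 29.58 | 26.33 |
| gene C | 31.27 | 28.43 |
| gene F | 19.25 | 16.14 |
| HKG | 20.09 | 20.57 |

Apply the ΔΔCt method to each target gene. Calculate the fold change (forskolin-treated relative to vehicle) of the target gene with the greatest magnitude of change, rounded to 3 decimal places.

gene A: ΔΔCt = (23.84−20.57) − (27.92−20.09) = 3.27 − 7.83 = -4.56; fold change = 2^4.56 = 23.588
gene B: ΔΔCt = (26.33−20.57) − (29.58−20.09) = 5.76 − 9.49 = -3.73; fold change = 2^3.73 = 13.269
gene C: ΔΔCt = (28.43−20.57) − (31.27−20.09) = 7.86 − 11.18 = -3.32; fold change = 2^3.32 = 9.987
gene F: ΔΔCt = (16.14−20.57) − (19.25−20.09) = -4.43 − (-0.84) = -3.59; fold change = 2^3.59 = 12.042
gene A has the largest |ΔΔCt| = 4.56.

23.588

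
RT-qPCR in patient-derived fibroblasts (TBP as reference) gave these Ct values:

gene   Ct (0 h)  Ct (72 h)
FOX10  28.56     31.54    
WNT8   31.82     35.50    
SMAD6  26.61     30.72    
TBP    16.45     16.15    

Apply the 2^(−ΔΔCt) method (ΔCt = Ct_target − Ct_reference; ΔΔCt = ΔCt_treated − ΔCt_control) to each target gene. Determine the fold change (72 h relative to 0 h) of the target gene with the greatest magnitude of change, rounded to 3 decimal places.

FOX10: ΔΔCt = (31.54−16.15) − (28.56−16.45) = 15.39 − 12.11 = 3.28; fold change = 2^-3.28 = 0.103
WNT8: ΔΔCt = (35.50−16.15) − (31.82−16.45) = 19.35 − 15.37 = 3.98; fold change = 2^-3.98 = 0.063
SMAD6: ΔΔCt = (30.72−16.15) − (26.61−16.45) = 14.57 − 10.16 = 4.41; fold change = 2^-4.41 = 0.047
SMAD6 has the largest |ΔΔCt| = 4.41.

0.047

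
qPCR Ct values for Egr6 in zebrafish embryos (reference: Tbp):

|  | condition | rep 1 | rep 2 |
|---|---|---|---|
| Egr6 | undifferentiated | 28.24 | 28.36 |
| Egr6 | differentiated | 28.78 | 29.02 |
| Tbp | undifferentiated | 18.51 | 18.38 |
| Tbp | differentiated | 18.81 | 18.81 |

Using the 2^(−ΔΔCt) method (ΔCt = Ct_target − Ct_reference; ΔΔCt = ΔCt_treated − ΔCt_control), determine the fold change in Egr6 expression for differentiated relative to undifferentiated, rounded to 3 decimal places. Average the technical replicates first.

0.850

Mean Ct: Egr6 undifferentiated 28.300; Egr6 differentiated 28.900; Tbp undifferentiated 18.445; Tbp differentiated 18.810
ΔCt(undifferentiated) = 28.300 − 18.445 = 9.855
ΔCt(differentiated) = 28.900 − 18.810 = 10.090
ΔΔCt = 10.090 − 9.855 = 0.235
Fold change = 2^(−0.235) = 0.8497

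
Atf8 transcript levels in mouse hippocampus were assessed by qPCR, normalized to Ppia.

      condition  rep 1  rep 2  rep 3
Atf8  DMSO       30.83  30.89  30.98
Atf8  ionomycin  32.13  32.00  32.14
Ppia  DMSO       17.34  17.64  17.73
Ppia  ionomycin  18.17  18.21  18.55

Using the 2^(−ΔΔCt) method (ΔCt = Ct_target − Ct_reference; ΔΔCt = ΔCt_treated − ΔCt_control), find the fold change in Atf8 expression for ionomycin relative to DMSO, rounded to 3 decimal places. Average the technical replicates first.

0.732

Mean Ct: Atf8 DMSO 30.900; Atf8 ionomycin 32.090; Ppia DMSO 17.570; Ppia ionomycin 18.310
ΔCt(DMSO) = 30.900 − 17.570 = 13.330
ΔCt(ionomycin) = 32.090 − 18.310 = 13.780
ΔΔCt = 13.780 − 13.330 = 0.450
Fold change = 2^(−0.450) = 0.7320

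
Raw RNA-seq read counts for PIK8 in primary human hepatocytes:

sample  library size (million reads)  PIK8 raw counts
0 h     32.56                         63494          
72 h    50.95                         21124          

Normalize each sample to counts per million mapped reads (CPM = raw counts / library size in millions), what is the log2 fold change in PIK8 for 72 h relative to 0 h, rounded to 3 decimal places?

-2.234

CPM(0 h) = 63494 / 32.56 = 1950.0614
CPM(72 h) = 21124 / 50.95 = 414.6026
Fold change = 414.6026 / 1950.0614 = 0.21261
log2(0.21261) = -2.2337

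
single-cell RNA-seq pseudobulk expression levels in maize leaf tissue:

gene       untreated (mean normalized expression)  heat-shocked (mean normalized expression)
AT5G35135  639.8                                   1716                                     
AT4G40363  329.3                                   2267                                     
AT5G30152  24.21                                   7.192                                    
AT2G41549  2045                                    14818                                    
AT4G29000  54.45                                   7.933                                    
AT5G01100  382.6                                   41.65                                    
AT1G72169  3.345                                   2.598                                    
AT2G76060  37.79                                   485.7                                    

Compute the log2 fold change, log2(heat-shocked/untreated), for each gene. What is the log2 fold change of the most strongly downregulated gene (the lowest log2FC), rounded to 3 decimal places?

log2(1716/639.8) = 1.423  (AT5G35135)
log2(2267/329.3) = 2.783  (AT4G40363)
log2(7.192/24.21) = -1.751  (AT5G30152)
log2(14818/2045) = 2.857  (AT2G41549)
log2(7.933/54.45) = -2.779  (AT4G29000)
log2(41.65/382.6) = -3.199  (AT5G01100)
log2(2.598/3.345) = -0.365  (AT1G72169)
log2(485.7/37.79) = 3.684  (AT2G76060)
AT5G01100 is most strongly downregulated.

-3.199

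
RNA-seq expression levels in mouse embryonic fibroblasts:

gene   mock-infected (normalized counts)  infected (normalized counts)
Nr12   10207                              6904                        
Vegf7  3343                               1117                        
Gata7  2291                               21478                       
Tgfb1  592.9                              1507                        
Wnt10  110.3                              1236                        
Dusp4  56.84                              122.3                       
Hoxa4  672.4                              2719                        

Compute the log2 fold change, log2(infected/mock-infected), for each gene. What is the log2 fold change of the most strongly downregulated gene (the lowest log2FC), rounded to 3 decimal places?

log2(6904/10207) = -0.564  (Nr12)
log2(1117/3343) = -1.582  (Vegf7)
log2(21478/2291) = 3.229  (Gata7)
log2(1507/592.9) = 1.346  (Tgfb1)
log2(1236/110.3) = 3.486  (Wnt10)
log2(122.3/56.84) = 1.105  (Dusp4)
log2(2719/672.4) = 2.016  (Hoxa4)
Vegf7 is most strongly downregulated.

-1.582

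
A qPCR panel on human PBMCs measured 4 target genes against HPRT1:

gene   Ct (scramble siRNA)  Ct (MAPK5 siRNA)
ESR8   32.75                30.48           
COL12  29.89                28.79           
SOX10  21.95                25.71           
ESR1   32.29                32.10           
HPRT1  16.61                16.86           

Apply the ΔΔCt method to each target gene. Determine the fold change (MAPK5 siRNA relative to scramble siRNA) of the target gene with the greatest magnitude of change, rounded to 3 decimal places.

ESR8: ΔΔCt = (30.48−16.86) − (32.75−16.61) = 13.62 − 16.14 = -2.52; fold change = 2^2.52 = 5.736
COL12: ΔΔCt = (28.79−16.86) − (29.89−16.61) = 11.93 − 13.28 = -1.35; fold change = 2^1.35 = 2.549
SOX10: ΔΔCt = (25.71−16.86) − (21.95−16.61) = 8.85 − 5.34 = 3.51; fold change = 2^-3.51 = 0.088
ESR1: ΔΔCt = (32.10−16.86) − (32.29−16.61) = 15.24 − 15.68 = -0.44; fold change = 2^0.44 = 1.357
SOX10 has the largest |ΔΔCt| = 3.51.

0.088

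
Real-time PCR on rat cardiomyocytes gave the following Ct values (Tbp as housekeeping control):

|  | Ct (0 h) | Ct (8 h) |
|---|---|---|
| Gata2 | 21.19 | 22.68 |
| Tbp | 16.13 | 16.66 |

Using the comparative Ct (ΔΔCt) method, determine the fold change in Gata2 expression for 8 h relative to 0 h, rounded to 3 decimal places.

ΔCt(0 h) = 21.190 − 16.130 = 5.060
ΔCt(8 h) = 22.680 − 16.660 = 6.020
ΔΔCt = 6.020 − 5.060 = 0.960
Fold change = 2^(−0.960) = 0.5141

0.514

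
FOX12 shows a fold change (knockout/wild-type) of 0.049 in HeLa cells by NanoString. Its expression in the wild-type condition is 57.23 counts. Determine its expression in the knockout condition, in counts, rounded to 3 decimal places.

2.804

knockout expression = 57.23 × 0.049 = 2.804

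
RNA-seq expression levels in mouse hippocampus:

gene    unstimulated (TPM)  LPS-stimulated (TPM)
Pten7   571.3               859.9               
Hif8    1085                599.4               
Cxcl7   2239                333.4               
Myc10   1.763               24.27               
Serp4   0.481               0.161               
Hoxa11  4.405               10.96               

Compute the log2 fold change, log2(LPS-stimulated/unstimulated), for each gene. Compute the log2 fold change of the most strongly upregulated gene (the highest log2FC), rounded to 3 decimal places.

log2(859.9/571.3) = 0.590  (Pten7)
log2(599.4/1085) = -0.856  (Hif8)
log2(333.4/2239) = -2.748  (Cxcl7)
log2(24.27/1.763) = 3.783  (Myc10)
log2(0.161/0.481) = -1.579  (Serp4)
log2(10.96/4.405) = 1.315  (Hoxa11)
Myc10 is most strongly upregulated.

3.783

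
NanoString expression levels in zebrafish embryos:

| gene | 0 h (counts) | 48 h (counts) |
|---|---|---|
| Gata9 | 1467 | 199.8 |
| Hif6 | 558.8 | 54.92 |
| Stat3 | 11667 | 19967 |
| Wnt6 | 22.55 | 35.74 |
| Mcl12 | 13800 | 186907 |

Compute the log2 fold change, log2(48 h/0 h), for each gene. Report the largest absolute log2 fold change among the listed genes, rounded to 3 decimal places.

log2(199.8/1467) = -2.876  (Gata9)
log2(54.92/558.8) = -3.347  (Hif6)
log2(19967/11667) = 0.775  (Stat3)
log2(35.74/22.55) = 0.664  (Wnt6)
log2(186907/13800) = 3.760  (Mcl12)
The largest magnitude belongs to Mcl12.

3.760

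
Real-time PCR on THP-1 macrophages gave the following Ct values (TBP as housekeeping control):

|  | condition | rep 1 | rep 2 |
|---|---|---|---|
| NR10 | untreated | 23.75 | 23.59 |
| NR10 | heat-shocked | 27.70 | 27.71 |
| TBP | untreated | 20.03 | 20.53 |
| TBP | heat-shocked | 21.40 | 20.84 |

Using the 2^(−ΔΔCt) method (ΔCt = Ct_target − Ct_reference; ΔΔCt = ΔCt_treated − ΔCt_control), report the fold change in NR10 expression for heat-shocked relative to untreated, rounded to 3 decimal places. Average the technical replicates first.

Mean Ct: NR10 untreated 23.670; NR10 heat-shocked 27.705; TBP untreated 20.280; TBP heat-shocked 21.120
ΔCt(untreated) = 23.670 − 20.280 = 3.390
ΔCt(heat-shocked) = 27.705 − 21.120 = 6.585
ΔΔCt = 6.585 − 3.390 = 3.195
Fold change = 2^(−3.195) = 0.1092

0.109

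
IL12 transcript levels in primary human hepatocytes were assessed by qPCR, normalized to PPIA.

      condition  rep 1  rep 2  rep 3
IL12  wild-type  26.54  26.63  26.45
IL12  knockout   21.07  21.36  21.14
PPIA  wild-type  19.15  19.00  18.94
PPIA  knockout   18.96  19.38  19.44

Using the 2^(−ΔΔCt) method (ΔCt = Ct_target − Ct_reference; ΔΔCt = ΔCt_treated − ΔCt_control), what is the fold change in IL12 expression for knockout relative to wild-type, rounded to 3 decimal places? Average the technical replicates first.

47.835

Mean Ct: IL12 wild-type 26.540; IL12 knockout 21.190; PPIA wild-type 19.030; PPIA knockout 19.260
ΔCt(wild-type) = 26.540 − 19.030 = 7.510
ΔCt(knockout) = 21.190 − 19.260 = 1.930
ΔΔCt = 1.930 − 7.510 = -5.580
Fold change = 2^(−(-5.580)) = 2^5.580 = 47.8352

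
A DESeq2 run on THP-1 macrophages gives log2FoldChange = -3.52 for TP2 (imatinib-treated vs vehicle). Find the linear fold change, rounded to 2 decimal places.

Fold change = 2^(-3.52) = 0.087

0.09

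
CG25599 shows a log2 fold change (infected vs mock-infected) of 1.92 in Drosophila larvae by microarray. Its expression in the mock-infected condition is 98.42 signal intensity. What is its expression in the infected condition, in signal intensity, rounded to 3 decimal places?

Fold change = 2^(1.92) = 3.7842
infected expression = 98.42 × 3.7842 = 372.444

372.444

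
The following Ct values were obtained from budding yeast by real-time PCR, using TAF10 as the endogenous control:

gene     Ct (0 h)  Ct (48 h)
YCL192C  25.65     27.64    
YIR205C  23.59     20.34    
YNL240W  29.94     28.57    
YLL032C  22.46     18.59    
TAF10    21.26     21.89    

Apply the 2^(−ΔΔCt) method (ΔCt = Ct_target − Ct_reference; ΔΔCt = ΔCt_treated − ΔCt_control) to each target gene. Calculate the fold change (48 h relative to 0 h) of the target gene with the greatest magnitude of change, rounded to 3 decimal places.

YCL192C: ΔΔCt = (27.64−21.89) − (25.65−21.26) = 5.75 − 4.39 = 1.36; fold change = 2^-1.36 = 0.390
YIR205C: ΔΔCt = (20.34−21.89) − (23.59−21.26) = -1.55 − 2.33 = -3.88; fold change = 2^3.88 = 14.723
YNL240W: ΔΔCt = (28.57−21.89) − (29.94−21.26) = 6.68 − 8.68 = -2.00; fold change = 2^2.00 = 4.000
YLL032C: ΔΔCt = (18.59−21.89) − (22.46−21.26) = -3.30 − 1.20 = -4.50; fold change = 2^4.50 = 22.627
YLL032C has the largest |ΔΔCt| = 4.50.

22.627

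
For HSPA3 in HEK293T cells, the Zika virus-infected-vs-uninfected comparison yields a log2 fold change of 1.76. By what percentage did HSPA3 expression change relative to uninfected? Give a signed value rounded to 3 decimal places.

238.698%

Fold change = 2^(1.76) = 3.3870
Percent change = (FC − 1) × 100% = (3.3870 − 1) × 100 = 238.698%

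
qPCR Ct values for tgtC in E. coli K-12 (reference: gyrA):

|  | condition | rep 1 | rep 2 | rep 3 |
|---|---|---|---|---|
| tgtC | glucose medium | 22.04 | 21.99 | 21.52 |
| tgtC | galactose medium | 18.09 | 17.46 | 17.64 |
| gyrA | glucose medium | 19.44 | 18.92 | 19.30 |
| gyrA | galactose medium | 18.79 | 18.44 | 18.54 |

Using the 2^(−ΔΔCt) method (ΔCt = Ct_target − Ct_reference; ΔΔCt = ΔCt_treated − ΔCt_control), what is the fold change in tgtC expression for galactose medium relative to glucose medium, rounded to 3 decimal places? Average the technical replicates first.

Mean Ct: tgtC glucose medium 21.850; tgtC galactose medium 17.730; gyrA glucose medium 19.220; gyrA galactose medium 18.590
ΔCt(glucose medium) = 21.850 − 19.220 = 2.630
ΔCt(galactose medium) = 17.730 − 18.590 = -0.860
ΔΔCt = -0.860 − 2.630 = -3.490
Fold change = 2^(−(-3.490)) = 2^3.490 = 11.2356

11.236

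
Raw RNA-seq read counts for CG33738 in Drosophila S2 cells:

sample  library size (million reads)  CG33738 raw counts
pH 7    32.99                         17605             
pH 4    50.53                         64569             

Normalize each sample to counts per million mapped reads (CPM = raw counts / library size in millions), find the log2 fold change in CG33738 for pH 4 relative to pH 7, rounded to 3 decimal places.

CPM(pH 7) = 17605 / 32.99 = 533.6466
CPM(pH 4) = 64569 / 50.53 = 1277.8349
Fold change = 1277.8349 / 533.6466 = 2.39453
log2(2.39453) = 1.2597

1.260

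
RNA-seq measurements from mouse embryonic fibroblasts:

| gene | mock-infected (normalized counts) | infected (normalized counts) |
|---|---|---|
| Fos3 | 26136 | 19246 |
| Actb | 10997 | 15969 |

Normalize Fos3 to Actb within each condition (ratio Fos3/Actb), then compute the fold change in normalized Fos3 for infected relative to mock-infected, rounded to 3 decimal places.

Fos3/Actb (mock-infected) = 26136 / 10997 = 2.3766
Fos3/Actb (infected) = 19246 / 15969 = 1.2052
Fold change = 1.2052 / 2.3766 = 0.5071

0.507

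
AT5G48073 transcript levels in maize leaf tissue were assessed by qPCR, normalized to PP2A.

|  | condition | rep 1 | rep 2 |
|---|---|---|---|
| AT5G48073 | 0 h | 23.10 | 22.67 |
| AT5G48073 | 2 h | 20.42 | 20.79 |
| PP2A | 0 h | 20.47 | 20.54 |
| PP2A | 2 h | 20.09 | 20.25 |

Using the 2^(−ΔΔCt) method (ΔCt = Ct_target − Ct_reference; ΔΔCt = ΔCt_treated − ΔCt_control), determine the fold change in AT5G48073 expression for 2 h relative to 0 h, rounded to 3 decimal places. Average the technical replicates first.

3.850

Mean Ct: AT5G48073 0 h 22.885; AT5G48073 2 h 20.605; PP2A 0 h 20.505; PP2A 2 h 20.170
ΔCt(0 h) = 22.885 − 20.505 = 2.380
ΔCt(2 h) = 20.605 − 20.170 = 0.435
ΔΔCt = 0.435 − 2.380 = -1.945
Fold change = 2^(−(-1.945)) = 2^1.945 = 3.8504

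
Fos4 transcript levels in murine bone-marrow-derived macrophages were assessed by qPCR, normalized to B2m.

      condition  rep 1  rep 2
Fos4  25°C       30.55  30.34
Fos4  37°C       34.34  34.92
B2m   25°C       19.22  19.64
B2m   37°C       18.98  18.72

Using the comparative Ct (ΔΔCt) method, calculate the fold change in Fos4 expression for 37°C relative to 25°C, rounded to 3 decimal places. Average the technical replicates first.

0.037

Mean Ct: Fos4 25°C 30.445; Fos4 37°C 34.630; B2m 25°C 19.430; B2m 37°C 18.850
ΔCt(25°C) = 30.445 − 19.430 = 11.015
ΔCt(37°C) = 34.630 − 18.850 = 15.780
ΔΔCt = 15.780 − 11.015 = 4.765
Fold change = 2^(−4.765) = 0.0368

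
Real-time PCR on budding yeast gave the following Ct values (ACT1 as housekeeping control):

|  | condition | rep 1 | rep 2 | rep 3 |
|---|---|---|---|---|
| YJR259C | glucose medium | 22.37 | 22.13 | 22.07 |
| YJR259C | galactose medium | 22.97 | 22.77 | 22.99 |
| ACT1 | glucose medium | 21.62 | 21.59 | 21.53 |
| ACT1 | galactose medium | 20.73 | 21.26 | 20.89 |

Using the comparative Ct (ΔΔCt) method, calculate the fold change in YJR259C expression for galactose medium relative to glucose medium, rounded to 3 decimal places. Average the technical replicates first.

Mean Ct: YJR259C glucose medium 22.190; YJR259C galactose medium 22.910; ACT1 glucose medium 21.580; ACT1 galactose medium 20.960
ΔCt(glucose medium) = 22.190 − 21.580 = 0.610
ΔCt(galactose medium) = 22.910 − 20.960 = 1.950
ΔΔCt = 1.950 − 0.610 = 1.340
Fold change = 2^(−1.340) = 0.3950

0.395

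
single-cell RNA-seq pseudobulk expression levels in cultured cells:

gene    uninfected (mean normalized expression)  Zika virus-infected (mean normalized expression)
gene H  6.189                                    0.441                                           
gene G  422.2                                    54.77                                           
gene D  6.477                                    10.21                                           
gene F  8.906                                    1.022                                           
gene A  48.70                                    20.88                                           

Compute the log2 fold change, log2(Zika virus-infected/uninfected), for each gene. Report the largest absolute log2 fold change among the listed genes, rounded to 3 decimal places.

log2(0.441/6.189) = -3.811  (gene H)
log2(54.77/422.2) = -2.946  (gene G)
log2(10.21/6.477) = 0.657  (gene D)
log2(1.022/8.906) = -3.123  (gene F)
log2(20.88/48.70) = -1.222  (gene A)
The largest magnitude belongs to gene H.

3.811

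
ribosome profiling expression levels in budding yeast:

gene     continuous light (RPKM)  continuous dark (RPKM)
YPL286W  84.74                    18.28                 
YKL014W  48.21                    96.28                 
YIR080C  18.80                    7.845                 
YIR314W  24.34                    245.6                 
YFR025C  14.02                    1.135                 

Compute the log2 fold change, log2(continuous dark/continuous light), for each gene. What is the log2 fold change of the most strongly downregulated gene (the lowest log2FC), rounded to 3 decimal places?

-3.627

log2(18.28/84.74) = -2.213  (YPL286W)
log2(96.28/48.21) = 0.998  (YKL014W)
log2(7.845/18.80) = -1.261  (YIR080C)
log2(245.6/24.34) = 3.335  (YIR314W)
log2(1.135/14.02) = -3.627  (YFR025C)
YFR025C is most strongly downregulated.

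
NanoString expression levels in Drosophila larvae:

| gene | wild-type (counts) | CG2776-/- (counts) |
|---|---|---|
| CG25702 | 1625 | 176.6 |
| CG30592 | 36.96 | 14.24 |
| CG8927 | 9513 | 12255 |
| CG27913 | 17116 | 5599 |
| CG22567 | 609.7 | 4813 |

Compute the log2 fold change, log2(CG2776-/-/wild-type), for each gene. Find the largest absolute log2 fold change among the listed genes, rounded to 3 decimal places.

log2(176.6/1625) = -3.202  (CG25702)
log2(14.24/36.96) = -1.376  (CG30592)
log2(12255/9513) = 0.365  (CG8927)
log2(5599/17116) = -1.612  (CG27913)
log2(4813/609.7) = 2.981  (CG22567)
The largest magnitude belongs to CG25702.

3.202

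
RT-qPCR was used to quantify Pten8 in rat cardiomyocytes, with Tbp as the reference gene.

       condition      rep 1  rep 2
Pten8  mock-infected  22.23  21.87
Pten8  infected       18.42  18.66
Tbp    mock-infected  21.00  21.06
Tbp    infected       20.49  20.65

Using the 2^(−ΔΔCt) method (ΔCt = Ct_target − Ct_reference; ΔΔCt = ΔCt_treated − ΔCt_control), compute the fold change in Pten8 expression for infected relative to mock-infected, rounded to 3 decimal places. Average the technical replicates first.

8.282

Mean Ct: Pten8 mock-infected 22.050; Pten8 infected 18.540; Tbp mock-infected 21.030; Tbp infected 20.570
ΔCt(mock-infected) = 22.050 − 21.030 = 1.020
ΔCt(infected) = 18.540 − 20.570 = -2.030
ΔΔCt = -2.030 − 1.020 = -3.050
Fold change = 2^(−(-3.050)) = 2^3.050 = 8.2821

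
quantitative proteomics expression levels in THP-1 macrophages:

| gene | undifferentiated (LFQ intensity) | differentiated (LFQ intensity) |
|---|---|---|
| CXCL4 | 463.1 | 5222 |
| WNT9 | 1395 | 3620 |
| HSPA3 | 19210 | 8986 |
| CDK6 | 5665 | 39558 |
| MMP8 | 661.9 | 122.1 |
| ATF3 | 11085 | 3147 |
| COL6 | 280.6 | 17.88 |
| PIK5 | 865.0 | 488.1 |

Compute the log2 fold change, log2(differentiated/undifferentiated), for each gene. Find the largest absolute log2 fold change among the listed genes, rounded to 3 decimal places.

log2(5222/463.1) = 3.495  (CXCL4)
log2(3620/1395) = 1.376  (WNT9)
log2(8986/19210) = -1.096  (HSPA3)
log2(39558/5665) = 2.804  (CDK6)
log2(122.1/661.9) = -2.439  (MMP8)
log2(3147/11085) = -1.817  (ATF3)
log2(17.88/280.6) = -3.972  (COL6)
log2(488.1/865.0) = -0.826  (PIK5)
The largest magnitude belongs to COL6.

3.972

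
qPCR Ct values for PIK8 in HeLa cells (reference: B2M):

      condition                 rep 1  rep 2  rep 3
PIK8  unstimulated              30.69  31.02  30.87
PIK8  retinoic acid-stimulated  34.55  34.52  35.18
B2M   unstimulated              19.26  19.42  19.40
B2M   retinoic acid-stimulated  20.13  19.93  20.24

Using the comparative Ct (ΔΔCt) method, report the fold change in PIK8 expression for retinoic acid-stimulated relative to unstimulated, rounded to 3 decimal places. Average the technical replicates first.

0.113

Mean Ct: PIK8 unstimulated 30.860; PIK8 retinoic acid-stimulated 34.750; B2M unstimulated 19.360; B2M retinoic acid-stimulated 20.100
ΔCt(unstimulated) = 30.860 − 19.360 = 11.500
ΔCt(retinoic acid-stimulated) = 34.750 − 20.100 = 14.650
ΔΔCt = 14.650 − 11.500 = 3.150
Fold change = 2^(−3.150) = 0.1127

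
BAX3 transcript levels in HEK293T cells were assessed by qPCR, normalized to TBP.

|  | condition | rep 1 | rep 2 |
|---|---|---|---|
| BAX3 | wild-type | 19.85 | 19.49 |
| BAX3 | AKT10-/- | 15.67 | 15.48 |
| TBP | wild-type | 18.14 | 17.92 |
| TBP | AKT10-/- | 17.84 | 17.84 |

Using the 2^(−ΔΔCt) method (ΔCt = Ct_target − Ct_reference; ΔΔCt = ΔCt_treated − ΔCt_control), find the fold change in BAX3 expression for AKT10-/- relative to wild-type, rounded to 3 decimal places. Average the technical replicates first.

14.980

Mean Ct: BAX3 wild-type 19.670; BAX3 AKT10-/- 15.575; TBP wild-type 18.030; TBP AKT10-/- 17.840
ΔCt(wild-type) = 19.670 − 18.030 = 1.640
ΔCt(AKT10-/-) = 15.575 − 17.840 = -2.265
ΔΔCt = -2.265 − 1.640 = -3.905
Fold change = 2^(−(-3.905)) = 2^3.905 = 14.9804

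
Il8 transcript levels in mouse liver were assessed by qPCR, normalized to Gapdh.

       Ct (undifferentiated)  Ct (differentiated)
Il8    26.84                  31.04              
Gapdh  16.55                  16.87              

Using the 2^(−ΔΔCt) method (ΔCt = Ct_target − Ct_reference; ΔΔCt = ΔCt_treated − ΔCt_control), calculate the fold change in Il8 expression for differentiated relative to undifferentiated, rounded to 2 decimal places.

0.07

ΔCt(undifferentiated) = 26.840 − 16.550 = 10.290
ΔCt(differentiated) = 31.040 − 16.870 = 14.170
ΔΔCt = 14.170 − 10.290 = 3.880
Fold change = 2^(−3.880) = 0.068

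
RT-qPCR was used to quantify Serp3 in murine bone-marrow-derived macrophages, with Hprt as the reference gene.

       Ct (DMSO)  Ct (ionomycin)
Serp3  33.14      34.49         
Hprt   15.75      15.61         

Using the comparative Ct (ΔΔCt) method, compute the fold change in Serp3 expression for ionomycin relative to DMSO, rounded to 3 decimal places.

ΔCt(DMSO) = 33.140 − 15.750 = 17.390
ΔCt(ionomycin) = 34.490 − 15.610 = 18.880
ΔΔCt = 18.880 − 17.390 = 1.490
Fold change = 2^(−1.490) = 0.3560

0.356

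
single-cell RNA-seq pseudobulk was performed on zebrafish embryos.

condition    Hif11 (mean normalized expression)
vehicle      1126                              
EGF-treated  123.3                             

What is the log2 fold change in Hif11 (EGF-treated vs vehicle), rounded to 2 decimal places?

-3.19

Fold change = 123.3 / 1126 = 0.1095
log2(0.1095) = -3.191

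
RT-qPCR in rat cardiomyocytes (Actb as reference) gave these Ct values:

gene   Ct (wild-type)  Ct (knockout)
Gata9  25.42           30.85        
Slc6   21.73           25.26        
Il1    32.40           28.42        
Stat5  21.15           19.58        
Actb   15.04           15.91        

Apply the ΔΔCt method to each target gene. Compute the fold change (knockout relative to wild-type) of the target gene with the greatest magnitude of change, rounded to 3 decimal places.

28.840

Gata9: ΔΔCt = (30.85−15.91) − (25.42−15.04) = 14.94 − 10.38 = 4.56; fold change = 2^-4.56 = 0.042
Slc6: ΔΔCt = (25.26−15.91) − (21.73−15.04) = 9.35 − 6.69 = 2.66; fold change = 2^-2.66 = 0.158
Il1: ΔΔCt = (28.42−15.91) − (32.40−15.04) = 12.51 − 17.36 = -4.85; fold change = 2^4.85 = 28.840
Stat5: ΔΔCt = (19.58−15.91) − (21.15−15.04) = 3.67 − 6.11 = -2.44; fold change = 2^2.44 = 5.426
Il1 has the largest |ΔΔCt| = 4.85.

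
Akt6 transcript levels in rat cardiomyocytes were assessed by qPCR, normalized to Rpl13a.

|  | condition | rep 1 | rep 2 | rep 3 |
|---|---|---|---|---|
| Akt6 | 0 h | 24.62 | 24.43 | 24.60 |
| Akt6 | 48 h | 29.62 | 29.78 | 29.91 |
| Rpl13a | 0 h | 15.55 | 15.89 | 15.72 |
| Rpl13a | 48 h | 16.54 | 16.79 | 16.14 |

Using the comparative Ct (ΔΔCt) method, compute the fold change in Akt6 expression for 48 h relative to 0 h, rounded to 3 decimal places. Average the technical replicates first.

Mean Ct: Akt6 0 h 24.550; Akt6 48 h 29.770; Rpl13a 0 h 15.720; Rpl13a 48 h 16.490
ΔCt(0 h) = 24.550 − 15.720 = 8.830
ΔCt(48 h) = 29.770 − 16.490 = 13.280
ΔΔCt = 13.280 − 8.830 = 4.450
Fold change = 2^(−4.450) = 0.0458

0.046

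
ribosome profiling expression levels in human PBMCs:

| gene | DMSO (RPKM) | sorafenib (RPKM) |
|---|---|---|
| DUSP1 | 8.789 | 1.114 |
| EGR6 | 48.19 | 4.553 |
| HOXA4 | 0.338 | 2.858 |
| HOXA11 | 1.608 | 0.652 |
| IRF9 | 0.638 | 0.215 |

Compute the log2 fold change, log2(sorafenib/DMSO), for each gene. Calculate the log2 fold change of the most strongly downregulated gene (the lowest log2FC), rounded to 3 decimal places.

log2(1.114/8.789) = -2.980  (DUSP1)
log2(4.553/48.19) = -3.404  (EGR6)
log2(2.858/0.338) = 3.080  (HOXA4)
log2(0.652/1.608) = -1.302  (HOXA11)
log2(0.215/0.638) = -1.569  (IRF9)
EGR6 is most strongly downregulated.

-3.404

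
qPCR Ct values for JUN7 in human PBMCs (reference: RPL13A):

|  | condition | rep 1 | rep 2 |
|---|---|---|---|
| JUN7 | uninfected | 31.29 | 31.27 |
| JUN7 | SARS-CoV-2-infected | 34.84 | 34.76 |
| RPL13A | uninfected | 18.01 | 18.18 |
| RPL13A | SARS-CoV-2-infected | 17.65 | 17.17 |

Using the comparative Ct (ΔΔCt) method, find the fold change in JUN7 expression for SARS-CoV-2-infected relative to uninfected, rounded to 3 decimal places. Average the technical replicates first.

0.054

Mean Ct: JUN7 uninfected 31.280; JUN7 SARS-CoV-2-infected 34.800; RPL13A uninfected 18.095; RPL13A SARS-CoV-2-infected 17.410
ΔCt(uninfected) = 31.280 − 18.095 = 13.185
ΔCt(SARS-CoV-2-infected) = 34.800 − 17.410 = 17.390
ΔΔCt = 17.390 − 13.185 = 4.205
Fold change = 2^(−4.205) = 0.0542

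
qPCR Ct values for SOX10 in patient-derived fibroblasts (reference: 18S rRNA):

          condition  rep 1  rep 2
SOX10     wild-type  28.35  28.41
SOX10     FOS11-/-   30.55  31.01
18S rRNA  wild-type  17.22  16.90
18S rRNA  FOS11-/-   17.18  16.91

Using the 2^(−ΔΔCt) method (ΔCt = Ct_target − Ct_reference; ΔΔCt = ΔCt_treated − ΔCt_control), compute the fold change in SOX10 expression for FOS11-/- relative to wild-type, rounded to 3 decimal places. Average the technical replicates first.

Mean Ct: SOX10 wild-type 28.380; SOX10 FOS11-/- 30.780; 18S rRNA wild-type 17.060; 18S rRNA FOS11-/- 17.045
ΔCt(wild-type) = 28.380 − 17.060 = 11.320
ΔCt(FOS11-/-) = 30.780 − 17.045 = 13.735
ΔΔCt = 13.735 − 11.320 = 2.415
Fold change = 2^(−2.415) = 0.1875

0.188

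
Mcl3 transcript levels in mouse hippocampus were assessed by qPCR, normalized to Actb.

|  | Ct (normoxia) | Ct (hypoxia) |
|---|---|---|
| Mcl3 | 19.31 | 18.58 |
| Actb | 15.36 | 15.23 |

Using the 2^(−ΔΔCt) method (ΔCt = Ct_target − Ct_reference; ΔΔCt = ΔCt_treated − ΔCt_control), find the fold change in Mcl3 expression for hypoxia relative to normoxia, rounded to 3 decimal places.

ΔCt(normoxia) = 19.310 − 15.360 = 3.950
ΔCt(hypoxia) = 18.580 − 15.230 = 3.350
ΔΔCt = 3.350 − 3.950 = -0.600
Fold change = 2^(−(-0.600)) = 2^0.600 = 1.5157

1.516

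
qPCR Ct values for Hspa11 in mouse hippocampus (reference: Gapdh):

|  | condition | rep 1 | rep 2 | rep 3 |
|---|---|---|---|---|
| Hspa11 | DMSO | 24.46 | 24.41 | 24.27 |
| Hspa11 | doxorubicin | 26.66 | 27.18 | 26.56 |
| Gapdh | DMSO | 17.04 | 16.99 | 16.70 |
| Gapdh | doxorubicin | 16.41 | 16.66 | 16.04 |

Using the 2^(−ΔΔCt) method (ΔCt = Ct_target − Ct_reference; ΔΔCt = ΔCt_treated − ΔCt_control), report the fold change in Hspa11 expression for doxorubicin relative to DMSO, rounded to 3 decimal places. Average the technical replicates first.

Mean Ct: Hspa11 DMSO 24.380; Hspa11 doxorubicin 26.800; Gapdh DMSO 16.910; Gapdh doxorubicin 16.370
ΔCt(DMSO) = 24.380 − 16.910 = 7.470
ΔCt(doxorubicin) = 26.800 − 16.370 = 10.430
ΔΔCt = 10.430 − 7.470 = 2.960
Fold change = 2^(−2.960) = 0.1285

0.129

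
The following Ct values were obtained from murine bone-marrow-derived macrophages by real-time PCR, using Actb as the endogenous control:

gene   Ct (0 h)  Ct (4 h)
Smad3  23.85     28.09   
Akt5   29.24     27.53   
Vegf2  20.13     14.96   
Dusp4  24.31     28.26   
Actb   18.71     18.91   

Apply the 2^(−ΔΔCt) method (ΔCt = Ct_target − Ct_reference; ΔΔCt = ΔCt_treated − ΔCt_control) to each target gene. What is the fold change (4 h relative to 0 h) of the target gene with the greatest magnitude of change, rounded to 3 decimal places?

41.355

Smad3: ΔΔCt = (28.09−18.91) − (23.85−18.71) = 9.18 − 5.14 = 4.04; fold change = 2^-4.04 = 0.061
Akt5: ΔΔCt = (27.53−18.91) − (29.24−18.71) = 8.62 − 10.53 = -1.91; fold change = 2^1.91 = 3.758
Vegf2: ΔΔCt = (14.96−18.91) − (20.13−18.71) = -3.95 − 1.42 = -5.37; fold change = 2^5.37 = 41.355
Dusp4: ΔΔCt = (28.26−18.91) − (24.31−18.71) = 9.35 − 5.60 = 3.75; fold change = 2^-3.75 = 0.074
Vegf2 has the largest |ΔΔCt| = 5.37.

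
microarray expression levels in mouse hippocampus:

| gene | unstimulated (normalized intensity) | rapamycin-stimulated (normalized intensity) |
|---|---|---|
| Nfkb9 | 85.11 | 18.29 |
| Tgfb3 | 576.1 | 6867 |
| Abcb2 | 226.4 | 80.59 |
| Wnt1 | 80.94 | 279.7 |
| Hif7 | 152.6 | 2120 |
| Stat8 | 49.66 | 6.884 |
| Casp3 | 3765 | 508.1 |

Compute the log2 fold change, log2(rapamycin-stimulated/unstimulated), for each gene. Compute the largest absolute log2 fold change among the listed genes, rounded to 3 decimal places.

3.796

log2(18.29/85.11) = -2.218  (Nfkb9)
log2(6867/576.1) = 3.575  (Tgfb3)
log2(80.59/226.4) = -1.490  (Abcb2)
log2(279.7/80.94) = 1.789  (Wnt1)
log2(2120/152.6) = 3.796  (Hif7)
log2(6.884/49.66) = -2.851  (Stat8)
log2(508.1/3765) = -2.889  (Casp3)
The largest magnitude belongs to Hif7.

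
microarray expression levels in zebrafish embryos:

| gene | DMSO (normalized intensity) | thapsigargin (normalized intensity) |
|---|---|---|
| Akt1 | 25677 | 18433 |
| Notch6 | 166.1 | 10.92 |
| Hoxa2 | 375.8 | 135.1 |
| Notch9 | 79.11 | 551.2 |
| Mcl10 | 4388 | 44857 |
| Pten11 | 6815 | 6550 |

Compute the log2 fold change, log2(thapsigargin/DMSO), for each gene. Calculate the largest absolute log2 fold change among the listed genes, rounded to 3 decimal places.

log2(18433/25677) = -0.478  (Akt1)
log2(10.92/166.1) = -3.927  (Notch6)
log2(135.1/375.8) = -1.476  (Hoxa2)
log2(551.2/79.11) = 2.801  (Notch9)
log2(44857/4388) = 3.354  (Mcl10)
log2(6550/6815) = -0.057  (Pten11)
The largest magnitude belongs to Notch6.

3.927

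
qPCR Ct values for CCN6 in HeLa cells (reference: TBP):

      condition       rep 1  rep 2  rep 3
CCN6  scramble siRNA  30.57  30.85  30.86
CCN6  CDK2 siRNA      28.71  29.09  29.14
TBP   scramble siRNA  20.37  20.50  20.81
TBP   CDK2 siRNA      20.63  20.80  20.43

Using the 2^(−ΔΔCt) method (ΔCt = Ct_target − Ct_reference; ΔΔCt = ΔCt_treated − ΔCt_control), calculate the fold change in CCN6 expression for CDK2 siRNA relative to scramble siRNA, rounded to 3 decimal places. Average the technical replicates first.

Mean Ct: CCN6 scramble siRNA 30.760; CCN6 CDK2 siRNA 28.980; TBP scramble siRNA 20.560; TBP CDK2 siRNA 20.620
ΔCt(scramble siRNA) = 30.760 − 20.560 = 10.200
ΔCt(CDK2 siRNA) = 28.980 − 20.620 = 8.360
ΔΔCt = 8.360 − 10.200 = -1.840
Fold change = 2^(−(-1.840)) = 2^1.840 = 3.5801

3.580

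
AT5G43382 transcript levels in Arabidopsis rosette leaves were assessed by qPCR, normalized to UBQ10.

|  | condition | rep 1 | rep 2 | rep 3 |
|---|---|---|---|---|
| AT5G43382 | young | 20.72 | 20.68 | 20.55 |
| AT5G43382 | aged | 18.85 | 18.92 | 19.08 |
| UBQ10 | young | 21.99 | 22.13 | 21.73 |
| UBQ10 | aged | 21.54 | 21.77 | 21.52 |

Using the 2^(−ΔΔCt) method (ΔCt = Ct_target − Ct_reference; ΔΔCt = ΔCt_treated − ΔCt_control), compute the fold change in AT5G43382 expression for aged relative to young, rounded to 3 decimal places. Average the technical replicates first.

Mean Ct: AT5G43382 young 20.650; AT5G43382 aged 18.950; UBQ10 young 21.950; UBQ10 aged 21.610
ΔCt(young) = 20.650 − 21.950 = -1.300
ΔCt(aged) = 18.950 − 21.610 = -2.660
ΔΔCt = -2.660 − (-1.300) = -1.360
Fold change = 2^(−(-1.360)) = 2^1.360 = 2.5669

2.567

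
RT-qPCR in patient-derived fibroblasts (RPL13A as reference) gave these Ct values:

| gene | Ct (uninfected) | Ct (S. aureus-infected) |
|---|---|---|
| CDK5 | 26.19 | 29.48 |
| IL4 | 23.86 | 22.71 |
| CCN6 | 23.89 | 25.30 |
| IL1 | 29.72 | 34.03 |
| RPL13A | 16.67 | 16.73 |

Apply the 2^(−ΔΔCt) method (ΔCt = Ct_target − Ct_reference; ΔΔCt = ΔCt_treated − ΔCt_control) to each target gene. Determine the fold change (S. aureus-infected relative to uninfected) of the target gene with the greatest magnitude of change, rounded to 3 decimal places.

CDK5: ΔΔCt = (29.48−16.73) − (26.19−16.67) = 12.75 − 9.52 = 3.23; fold change = 2^-3.23 = 0.107
IL4: ΔΔCt = (22.71−16.73) − (23.86−16.67) = 5.98 − 7.19 = -1.21; fold change = 2^1.21 = 2.313
CCN6: ΔΔCt = (25.30−16.73) − (23.89−16.67) = 8.57 − 7.22 = 1.35; fold change = 2^-1.35 = 0.392
IL1: ΔΔCt = (34.03−16.73) − (29.72−16.67) = 17.30 − 13.05 = 4.25; fold change = 2^-4.25 = 0.053
IL1 has the largest |ΔΔCt| = 4.25.

0.053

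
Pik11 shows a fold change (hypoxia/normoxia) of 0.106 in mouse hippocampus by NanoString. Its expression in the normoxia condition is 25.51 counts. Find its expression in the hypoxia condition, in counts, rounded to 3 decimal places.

hypoxia expression = 25.51 × 0.106 = 2.704

2.704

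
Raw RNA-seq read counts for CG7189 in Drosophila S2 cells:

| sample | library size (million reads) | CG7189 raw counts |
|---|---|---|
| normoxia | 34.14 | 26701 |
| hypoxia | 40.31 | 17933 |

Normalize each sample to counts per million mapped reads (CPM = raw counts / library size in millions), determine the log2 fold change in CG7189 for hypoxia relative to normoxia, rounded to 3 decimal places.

CPM(normoxia) = 26701 / 34.14 = 782.1031
CPM(hypoxia) = 17933 / 40.31 = 444.8772
Fold change = 444.8772 / 782.1031 = 0.56882
log2(0.56882) = -0.8140

-0.814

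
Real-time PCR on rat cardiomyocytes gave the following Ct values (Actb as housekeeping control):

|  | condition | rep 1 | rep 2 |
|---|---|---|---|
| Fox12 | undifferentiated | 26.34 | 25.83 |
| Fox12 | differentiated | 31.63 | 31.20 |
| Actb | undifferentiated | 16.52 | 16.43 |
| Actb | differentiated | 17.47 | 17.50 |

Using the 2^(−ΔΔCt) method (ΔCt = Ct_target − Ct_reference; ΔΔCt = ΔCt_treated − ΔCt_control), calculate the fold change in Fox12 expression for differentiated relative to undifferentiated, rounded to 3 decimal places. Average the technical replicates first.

Mean Ct: Fox12 undifferentiated 26.085; Fox12 differentiated 31.415; Actb undifferentiated 16.475; Actb differentiated 17.485
ΔCt(undifferentiated) = 26.085 − 16.475 = 9.610
ΔCt(differentiated) = 31.415 − 17.485 = 13.930
ΔΔCt = 13.930 − 9.610 = 4.320
Fold change = 2^(−4.320) = 0.0501

0.050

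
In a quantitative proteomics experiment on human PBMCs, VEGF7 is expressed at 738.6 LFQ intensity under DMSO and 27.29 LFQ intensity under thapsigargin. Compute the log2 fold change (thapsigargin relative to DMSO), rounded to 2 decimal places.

Fold change = 27.29 / 738.6 = 0.0369
log2(0.0369) = -4.758

-4.76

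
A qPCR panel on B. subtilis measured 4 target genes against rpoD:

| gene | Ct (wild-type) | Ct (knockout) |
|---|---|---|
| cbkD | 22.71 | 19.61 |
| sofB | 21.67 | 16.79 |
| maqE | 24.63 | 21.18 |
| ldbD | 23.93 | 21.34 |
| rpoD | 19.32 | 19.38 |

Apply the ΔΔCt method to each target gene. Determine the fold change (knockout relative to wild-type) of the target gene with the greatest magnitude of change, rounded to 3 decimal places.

cbkD: ΔΔCt = (19.61−19.38) − (22.71−19.32) = 0.23 − 3.39 = -3.16; fold change = 2^3.16 = 8.938
sofB: ΔΔCt = (16.79−19.38) − (21.67−19.32) = -2.59 − 2.35 = -4.94; fold change = 2^4.94 = 30.696
maqE: ΔΔCt = (21.18−19.38) − (24.63−19.32) = 1.80 − 5.31 = -3.51; fold change = 2^3.51 = 11.392
ldbD: ΔΔCt = (21.34−19.38) − (23.93−19.32) = 1.96 − 4.61 = -2.65; fold change = 2^2.65 = 6.277
sofB has the largest |ΔΔCt| = 4.94.

30.696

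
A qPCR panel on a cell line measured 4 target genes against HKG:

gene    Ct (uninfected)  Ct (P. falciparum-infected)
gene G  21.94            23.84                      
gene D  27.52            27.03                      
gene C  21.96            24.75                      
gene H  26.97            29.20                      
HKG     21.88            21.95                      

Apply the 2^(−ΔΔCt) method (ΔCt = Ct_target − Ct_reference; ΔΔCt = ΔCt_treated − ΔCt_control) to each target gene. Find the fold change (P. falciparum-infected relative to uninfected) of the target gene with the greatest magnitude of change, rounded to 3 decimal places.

gene G: ΔΔCt = (23.84−21.95) − (21.94−21.88) = 1.89 − 0.06 = 1.83; fold change = 2^-1.83 = 0.281
gene D: ΔΔCt = (27.03−21.95) − (27.52−21.88) = 5.08 − 5.64 = -0.56; fold change = 2^0.56 = 1.474
gene C: ΔΔCt = (24.75−21.95) − (21.96−21.88) = 2.80 − 0.08 = 2.72; fold change = 2^-2.72 = 0.152
gene H: ΔΔCt = (29.20−21.95) − (26.97−21.88) = 7.25 − 5.09 = 2.16; fold change = 2^-2.16 = 0.224
gene C has the largest |ΔΔCt| = 2.72.

0.152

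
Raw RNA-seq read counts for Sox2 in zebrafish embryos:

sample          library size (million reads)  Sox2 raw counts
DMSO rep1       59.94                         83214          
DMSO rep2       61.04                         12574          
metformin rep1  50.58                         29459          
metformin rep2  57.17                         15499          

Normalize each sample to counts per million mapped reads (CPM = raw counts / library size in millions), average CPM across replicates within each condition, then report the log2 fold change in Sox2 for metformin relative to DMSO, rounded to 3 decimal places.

-0.901

CPM(DMSO rep1) = 83214 / 59.94 = 1388.2883
CPM(DMSO rep2) = 12574 / 61.04 = 205.9961
CPM(metformin rep1) = 29459 / 50.58 = 582.4239
CPM(metformin rep2) = 15499 / 57.17 = 271.1037
mean CPM(DMSO) = 797.1422; mean CPM(metformin) = 426.7638
Fold change = 426.7638 / 797.1422 = 0.53537
log2(0.53537) = -0.9014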